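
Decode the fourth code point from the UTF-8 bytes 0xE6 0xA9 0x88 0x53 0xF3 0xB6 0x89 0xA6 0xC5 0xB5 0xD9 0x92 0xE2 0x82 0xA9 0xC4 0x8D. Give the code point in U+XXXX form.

Offset 0: leading byte 0xE6 = 11100110 → 3-byte char #1 = E6 A9 88.
Offset 3: leading byte 0x53 = 01010011 → 1-byte char #2 = 53.
Offset 4: leading byte 0xF3 = 11110011 → 4-byte char #3 = F3 B6 89 A6.
Offset 8: leading byte 0xC5 = 11000101 → 2-byte char #4 = C5 B5.
Leading byte 0xC5 = 11000101 matches 110xxxxx → 2-byte sequence.
Byte 1: 0xC5 = 11000101, payload 00101 (5 bits).
Byte 2: 0xB5 = 10110101 (10xxxxxx ✓), payload 110101.
Concatenate: 00101110101 = 0x175 (11 bits → U+0175).

U+0175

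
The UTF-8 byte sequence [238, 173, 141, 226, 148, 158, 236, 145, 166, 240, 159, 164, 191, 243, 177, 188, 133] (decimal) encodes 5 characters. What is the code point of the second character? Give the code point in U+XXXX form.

Offset 0: leading byte 0xEE = 11101110 → 3-byte char #1 = EE AD 8D.
Offset 3: leading byte 0xE2 = 11100010 → 3-byte char #2 = E2 94 9E.
Leading byte 0xE2 = 11100010 matches 1110xxxx → 3-byte sequence.
Byte 1: 0xE2 = 11100010, payload 0010 (4 bits).
Byte 2: 0x94 = 10010100 (10xxxxxx ✓), payload 010100.
Byte 3: 0x9E = 10011110 (10xxxxxx ✓), payload 011110.
Concatenate: 0010010100011110 = 0x251E (16 bits → U+251E).

U+251E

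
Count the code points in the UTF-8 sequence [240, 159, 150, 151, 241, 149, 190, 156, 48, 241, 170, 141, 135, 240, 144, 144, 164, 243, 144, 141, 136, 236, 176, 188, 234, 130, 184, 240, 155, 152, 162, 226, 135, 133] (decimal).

Byte at offset 0: 0xF0 = 11110000 → 4-byte char (#1). Advance 4.
Byte at offset 4: 0xF1 = 11110001 → 4-byte char (#2). Advance 4.
Byte at offset 8: 0x30 = 00110000 → 1-byte char (#3). Advance 1.
Byte at offset 9: 0xF1 = 11110001 → 4-byte char (#4). Advance 4.
Byte at offset 13: 0xF0 = 11110000 → 4-byte char (#5). Advance 4.
Byte at offset 17: 0xF3 = 11110011 → 4-byte char (#6). Advance 4.
Byte at offset 21: 0xEC = 11101100 → 3-byte char (#7). Advance 3.
Byte at offset 24: 0xEA = 11101010 → 3-byte char (#8). Advance 3.
Byte at offset 27: 0xF0 = 11110000 → 4-byte char (#9). Advance 4.
Byte at offset 31: 0xE2 = 11100010 → 3-byte char (#10). Advance 3.
Reached end at offset 34 after 10 code points.

10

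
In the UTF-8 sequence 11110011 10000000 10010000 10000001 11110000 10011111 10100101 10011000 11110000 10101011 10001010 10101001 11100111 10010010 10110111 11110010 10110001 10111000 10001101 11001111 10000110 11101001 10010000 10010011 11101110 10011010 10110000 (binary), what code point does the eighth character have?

Offset 0: leading byte 0xF3 = 11110011 → 4-byte char #1 = F3 80 90 81.
Offset 4: leading byte 0xF0 = 11110000 → 4-byte char #2 = F0 9F A5 98.
Offset 8: leading byte 0xF0 = 11110000 → 4-byte char #3 = F0 AB 8A A9.
Offset 12: leading byte 0xE7 = 11100111 → 3-byte char #4 = E7 92 B7.
Offset 15: leading byte 0xF2 = 11110010 → 4-byte char #5 = F2 B1 B8 8D.
Offset 19: leading byte 0xCF = 11001111 → 2-byte char #6 = CF 86.
Offset 21: leading byte 0xE9 = 11101001 → 3-byte char #7 = E9 90 93.
Offset 24: leading byte 0xEE = 11101110 → 3-byte char #8 = EE 9A B0.
Leading byte 0xEE = 11101110 matches 1110xxxx → 3-byte sequence.
Byte 1: 0xEE = 11101110, payload 1110 (4 bits).
Byte 2: 0x9A = 10011010 (10xxxxxx ✓), payload 011010.
Byte 3: 0xB0 = 10110000 (10xxxxxx ✓), payload 110000.
Concatenate: 1110011010110000 = 0xE6B0 (16 bits → U+E6B0).

U+E6B0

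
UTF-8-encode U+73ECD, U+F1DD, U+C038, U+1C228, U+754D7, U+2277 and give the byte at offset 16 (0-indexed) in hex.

U+73ECD → 4-byte form F1 B3 BB 8D at offsets 0–3.
U+F1DD → 3-byte form EF 87 9D at offsets 4–6.
U+C038 → 3-byte form EC 80 B8 at offsets 7–9.
U+1C228 → 4-byte form F0 9C 88 A8 at offsets 10–13.
U+754D7 → 4-byte form F1 B5 93 97 at offsets 14–17.
Offset 16 falls in char 5's range; it's byte 3 of F1 B5 93 97 = 0x93.

0x93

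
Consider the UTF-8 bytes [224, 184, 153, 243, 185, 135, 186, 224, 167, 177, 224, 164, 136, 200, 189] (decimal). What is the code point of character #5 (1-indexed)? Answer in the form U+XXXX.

U+023D

Offset 0: leading byte 0xE0 = 11100000 → 3-byte char #1 = E0 B8 99.
Offset 3: leading byte 0xF3 = 11110011 → 4-byte char #2 = F3 B9 87 BA.
Offset 7: leading byte 0xE0 = 11100000 → 3-byte char #3 = E0 A7 B1.
Offset 10: leading byte 0xE0 = 11100000 → 3-byte char #4 = E0 A4 88.
Offset 13: leading byte 0xC8 = 11001000 → 2-byte char #5 = C8 BD.
Leading byte 0xC8 = 11001000 matches 110xxxxx → 2-byte sequence.
Byte 1: 0xC8 = 11001000, payload 01000 (5 bits).
Byte 2: 0xBD = 10111101 (10xxxxxx ✓), payload 111101.
Concatenate: 01000111101 = 0x23D (11 bits → U+023D).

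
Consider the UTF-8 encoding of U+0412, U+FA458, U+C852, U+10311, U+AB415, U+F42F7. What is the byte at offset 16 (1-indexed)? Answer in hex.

1-indexed offset 16 is 0-indexed offset 15.
U+0412 → 2-byte form D0 92 at offsets 0–1.
U+FA458 → 4-byte form F3 BA 91 98 at offsets 2–5.
U+C852 → 3-byte form EC A1 92 at offsets 6–8.
U+10311 → 4-byte form F0 90 8C 91 at offsets 9–12.
U+AB415 → 4-byte form F2 AB 90 95 at offsets 13–16.
Offset 15 falls in char 5's range; it's byte 3 of F2 AB 90 95 = 0x90.

0x90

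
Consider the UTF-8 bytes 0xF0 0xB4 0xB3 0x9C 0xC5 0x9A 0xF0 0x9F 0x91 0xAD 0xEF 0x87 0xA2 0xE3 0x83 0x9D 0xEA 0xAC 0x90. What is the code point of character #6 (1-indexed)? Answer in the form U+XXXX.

Offset 0: leading byte 0xF0 = 11110000 → 4-byte char #1 = F0 B4 B3 9C.
Offset 4: leading byte 0xC5 = 11000101 → 2-byte char #2 = C5 9A.
Offset 6: leading byte 0xF0 = 11110000 → 4-byte char #3 = F0 9F 91 AD.
Offset 10: leading byte 0xEF = 11101111 → 3-byte char #4 = EF 87 A2.
Offset 13: leading byte 0xE3 = 11100011 → 3-byte char #5 = E3 83 9D.
Offset 16: leading byte 0xEA = 11101010 → 3-byte char #6 = EA AC 90.
Leading byte 0xEA = 11101010 matches 1110xxxx → 3-byte sequence.
Byte 1: 0xEA = 11101010, payload 1010 (4 bits).
Byte 2: 0xAC = 10101100 (10xxxxxx ✓), payload 101100.
Byte 3: 0x90 = 10010000 (10xxxxxx ✓), payload 010000.
Concatenate: 1010101100010000 = 0xAB10 (16 bits → U+AB10).

U+AB10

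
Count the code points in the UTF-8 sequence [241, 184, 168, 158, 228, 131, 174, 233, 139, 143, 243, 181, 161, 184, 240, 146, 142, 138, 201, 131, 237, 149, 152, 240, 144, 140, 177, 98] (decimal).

Byte at offset 0: 0xF1 = 11110001 → 4-byte char (#1). Advance 4.
Byte at offset 4: 0xE4 = 11100100 → 3-byte char (#2). Advance 3.
Byte at offset 7: 0xE9 = 11101001 → 3-byte char (#3). Advance 3.
Byte at offset 10: 0xF3 = 11110011 → 4-byte char (#4). Advance 4.
Byte at offset 14: 0xF0 = 11110000 → 4-byte char (#5). Advance 4.
Byte at offset 18: 0xC9 = 11001001 → 2-byte char (#6). Advance 2.
Byte at offset 20: 0xED = 11101101 → 3-byte char (#7). Advance 3.
Byte at offset 23: 0xF0 = 11110000 → 4-byte char (#8). Advance 4.
Byte at offset 27: 0x62 = 01100010 → 1-byte char (#9). Advance 1.
Reached end at offset 28 after 9 code points.

9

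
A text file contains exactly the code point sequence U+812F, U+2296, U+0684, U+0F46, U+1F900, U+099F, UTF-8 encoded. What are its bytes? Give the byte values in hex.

E8 84 AF E2 8A 96 DA 84 E0 BD 86 F0 9F A4 80 E0 A6 9F

U+812F: 3-byte form → E8 84 AF.
U+2296: 3-byte form → E2 8A 96.
U+0684: 2-byte form → DA 84.
U+0F46: 3-byte form → E0 BD 86.
U+1F900: 4-byte form → F0 9F A4 80.
U+099F: 3-byte form → E0 A6 9F.
Concatenated (18 bytes): E8 84 AF E2 8A 96 DA 84 E0 BD 86 F0 9F A4 80 E0 A6 9F.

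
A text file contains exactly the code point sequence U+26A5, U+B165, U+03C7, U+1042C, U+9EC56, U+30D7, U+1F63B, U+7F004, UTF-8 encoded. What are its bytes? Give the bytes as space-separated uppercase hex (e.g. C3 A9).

U+26A5: 3-byte form → E2 9A A5.
U+B165: 3-byte form → EB 85 A5.
U+03C7: 2-byte form → CF 87.
U+1042C: 4-byte form → F0 90 90 AC.
U+9EC56: 4-byte form → F2 9E B1 96.
U+30D7: 3-byte form → E3 83 97.
U+1F63B: 4-byte form → F0 9F 98 BB.
U+7F004: 4-byte form → F1 BF 80 84.
Concatenated (27 bytes): E2 9A A5 EB 85 A5 CF 87 F0 90 90 AC F2 9E B1 96 E3 83 97 F0 9F 98 BB F1 BF 80 84.

E2 9A A5 EB 85 A5 CF 87 F0 90 90 AC F2 9E B1 96 E3 83 97 F0 9F 98 BB F1 BF 80 84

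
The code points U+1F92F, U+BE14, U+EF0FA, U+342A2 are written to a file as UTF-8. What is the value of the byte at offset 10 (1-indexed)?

1-indexed offset 10 is 0-indexed offset 9.
U+1F92F → 4-byte form F0 9F A4 AF at offsets 0–3.
U+BE14 → 3-byte form EB B8 94 at offsets 4–6.
U+EF0FA → 4-byte form F3 AF 83 BA at offsets 7–10.
Offset 9 falls in char 3's range; it's byte 3 of F3 AF 83 BA = 0x83.

0x83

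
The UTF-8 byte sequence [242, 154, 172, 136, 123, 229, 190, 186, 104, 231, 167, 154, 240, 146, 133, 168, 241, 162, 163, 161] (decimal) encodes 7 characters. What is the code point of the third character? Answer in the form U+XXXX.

U+5FBA

Offset 0: leading byte 0xF2 = 11110010 → 4-byte char #1 = F2 9A AC 88.
Offset 4: leading byte 0x7B = 01111011 → 1-byte char #2 = 7B.
Offset 5: leading byte 0xE5 = 11100101 → 3-byte char #3 = E5 BE BA.
Leading byte 0xE5 = 11100101 matches 1110xxxx → 3-byte sequence.
Byte 1: 0xE5 = 11100101, payload 0101 (4 bits).
Byte 2: 0xBE = 10111110 (10xxxxxx ✓), payload 111110.
Byte 3: 0xBA = 10111010 (10xxxxxx ✓), payload 111010.
Concatenate: 0101111110111010 = 0x5FBA (16 bits → U+5FBA).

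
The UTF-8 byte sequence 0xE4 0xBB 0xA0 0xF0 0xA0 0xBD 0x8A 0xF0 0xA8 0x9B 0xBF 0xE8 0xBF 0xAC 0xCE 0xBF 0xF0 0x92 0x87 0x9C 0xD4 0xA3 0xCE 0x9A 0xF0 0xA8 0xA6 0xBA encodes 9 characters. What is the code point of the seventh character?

Offset 0: leading byte 0xE4 = 11100100 → 3-byte char #1 = E4 BB A0.
Offset 3: leading byte 0xF0 = 11110000 → 4-byte char #2 = F0 A0 BD 8A.
Offset 7: leading byte 0xF0 = 11110000 → 4-byte char #3 = F0 A8 9B BF.
Offset 11: leading byte 0xE8 = 11101000 → 3-byte char #4 = E8 BF AC.
Offset 14: leading byte 0xCE = 11001110 → 2-byte char #5 = CE BF.
Offset 16: leading byte 0xF0 = 11110000 → 4-byte char #6 = F0 92 87 9C.
Offset 20: leading byte 0xD4 = 11010100 → 2-byte char #7 = D4 A3.
Leading byte 0xD4 = 11010100 matches 110xxxxx → 2-byte sequence.
Byte 1: 0xD4 = 11010100, payload 10100 (5 bits).
Byte 2: 0xA3 = 10100011 (10xxxxxx ✓), payload 100011.
Concatenate: 10100100011 = 0x523 (11 bits → U+0523).

U+0523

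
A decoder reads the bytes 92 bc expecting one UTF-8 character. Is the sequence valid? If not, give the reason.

invalid (continuation byte with no leading byte)

Byte 0x92 = 10010010 has the form 10xxxxxx — a continuation byte — but there is no preceding leading byte.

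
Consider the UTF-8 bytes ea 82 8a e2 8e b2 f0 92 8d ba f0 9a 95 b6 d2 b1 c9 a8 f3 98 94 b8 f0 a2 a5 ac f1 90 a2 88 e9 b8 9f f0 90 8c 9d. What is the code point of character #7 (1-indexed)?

Offset 0: leading byte 0xEA = 11101010 → 3-byte char #1 = EA 82 8A.
Offset 3: leading byte 0xE2 = 11100010 → 3-byte char #2 = E2 8E B2.
Offset 6: leading byte 0xF0 = 11110000 → 4-byte char #3 = F0 92 8D BA.
Offset 10: leading byte 0xF0 = 11110000 → 4-byte char #4 = F0 9A 95 B6.
Offset 14: leading byte 0xD2 = 11010010 → 2-byte char #5 = D2 B1.
Offset 16: leading byte 0xC9 = 11001001 → 2-byte char #6 = C9 A8.
Offset 18: leading byte 0xF3 = 11110011 → 4-byte char #7 = F3 98 94 B8.
Leading byte 0xF3 = 11110011 matches 11110xxx → 4-byte sequence.
Byte 1: 0xF3 = 11110011, payload 011 (3 bits).
Byte 2: 0x98 = 10011000 (10xxxxxx ✓), payload 011000.
Byte 3: 0x94 = 10010100 (10xxxxxx ✓), payload 010100.
Byte 4: 0xB8 = 10111000 (10xxxxxx ✓), payload 111000.
Concatenate: 011011000010100111000 = 0xD8538 (21 bits → U+D8538).

U+D8538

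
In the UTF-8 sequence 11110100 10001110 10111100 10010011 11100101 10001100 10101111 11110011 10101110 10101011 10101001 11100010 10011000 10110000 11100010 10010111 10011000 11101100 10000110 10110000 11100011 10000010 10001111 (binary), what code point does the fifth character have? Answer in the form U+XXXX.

U+25D8

Offset 0: leading byte 0xF4 = 11110100 → 4-byte char #1 = F4 8E BC 93.
Offset 4: leading byte 0xE5 = 11100101 → 3-byte char #2 = E5 8C AF.
Offset 7: leading byte 0xF3 = 11110011 → 4-byte char #3 = F3 AE AB A9.
Offset 11: leading byte 0xE2 = 11100010 → 3-byte char #4 = E2 98 B0.
Offset 14: leading byte 0xE2 = 11100010 → 3-byte char #5 = E2 97 98.
Leading byte 0xE2 = 11100010 matches 1110xxxx → 3-byte sequence.
Byte 1: 0xE2 = 11100010, payload 0010 (4 bits).
Byte 2: 0x97 = 10010111 (10xxxxxx ✓), payload 010111.
Byte 3: 0x98 = 10011000 (10xxxxxx ✓), payload 011000.
Concatenate: 0010010111011000 = 0x25D8 (16 bits → U+25D8).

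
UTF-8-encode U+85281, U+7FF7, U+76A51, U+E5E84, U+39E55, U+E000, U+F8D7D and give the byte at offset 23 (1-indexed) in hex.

0xF3

1-indexed offset 23 is 0-indexed offset 22.
U+85281 → 4-byte form F2 85 8A 81 at offsets 0–3.
U+7FF7 → 3-byte form E7 BF B7 at offsets 4–6.
U+76A51 → 4-byte form F1 B6 A9 91 at offsets 7–10.
U+E5E84 → 4-byte form F3 A5 BA 84 at offsets 11–14.
U+39E55 → 4-byte form F0 B9 B9 95 at offsets 15–18.
U+E000 → 3-byte form EE 80 80 at offsets 19–21.
U+F8D7D → 4-byte form F3 B8 B5 BD at offsets 22–25.
Offset 22 falls in char 7's range; it's byte 1 of F3 B8 B5 BD = 0xF3.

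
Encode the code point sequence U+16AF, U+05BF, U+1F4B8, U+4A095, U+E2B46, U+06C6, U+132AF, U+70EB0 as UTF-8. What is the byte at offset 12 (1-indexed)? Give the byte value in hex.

1-indexed offset 12 is 0-indexed offset 11.
U+16AF → 3-byte form E1 9A AF at offsets 0–2.
U+05BF → 2-byte form D6 BF at offsets 3–4.
U+1F4B8 → 4-byte form F0 9F 92 B8 at offsets 5–8.
U+4A095 → 4-byte form F1 8A 82 95 at offsets 9–12.
Offset 11 falls in char 4's range; it's byte 3 of F1 8A 82 95 = 0x82.

0x82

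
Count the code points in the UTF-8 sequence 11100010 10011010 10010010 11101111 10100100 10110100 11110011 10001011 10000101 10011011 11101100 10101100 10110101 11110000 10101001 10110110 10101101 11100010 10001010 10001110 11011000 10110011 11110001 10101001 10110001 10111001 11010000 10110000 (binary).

9

Byte at offset 0: 0xE2 = 11100010 → 3-byte char (#1). Advance 3.
Byte at offset 3: 0xEF = 11101111 → 3-byte char (#2). Advance 3.
Byte at offset 6: 0xF3 = 11110011 → 4-byte char (#3). Advance 4.
Byte at offset 10: 0xEC = 11101100 → 3-byte char (#4). Advance 3.
Byte at offset 13: 0xF0 = 11110000 → 4-byte char (#5). Advance 4.
Byte at offset 17: 0xE2 = 11100010 → 3-byte char (#6). Advance 3.
Byte at offset 20: 0xD8 = 11011000 → 2-byte char (#7). Advance 2.
Byte at offset 22: 0xF1 = 11110001 → 4-byte char (#8). Advance 4.
Byte at offset 26: 0xD0 = 11010000 → 2-byte char (#9). Advance 2.
Reached end at offset 28 after 9 code points.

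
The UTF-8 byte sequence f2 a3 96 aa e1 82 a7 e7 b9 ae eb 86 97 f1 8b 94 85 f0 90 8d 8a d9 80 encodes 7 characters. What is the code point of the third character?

Offset 0: leading byte 0xF2 = 11110010 → 4-byte char #1 = F2 A3 96 AA.
Offset 4: leading byte 0xE1 = 11100001 → 3-byte char #2 = E1 82 A7.
Offset 7: leading byte 0xE7 = 11100111 → 3-byte char #3 = E7 B9 AE.
Leading byte 0xE7 = 11100111 matches 1110xxxx → 3-byte sequence.
Byte 1: 0xE7 = 11100111, payload 0111 (4 bits).
Byte 2: 0xB9 = 10111001 (10xxxxxx ✓), payload 111001.
Byte 3: 0xAE = 10101110 (10xxxxxx ✓), payload 101110.
Concatenate: 0111111001101110 = 0x7E6E (16 bits → U+7E6E).

U+7E6E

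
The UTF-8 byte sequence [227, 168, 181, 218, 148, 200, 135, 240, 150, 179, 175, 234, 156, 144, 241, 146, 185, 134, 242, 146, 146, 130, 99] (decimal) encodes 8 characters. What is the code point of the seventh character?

Offset 0: leading byte 0xE3 = 11100011 → 3-byte char #1 = E3 A8 B5.
Offset 3: leading byte 0xDA = 11011010 → 2-byte char #2 = DA 94.
Offset 5: leading byte 0xC8 = 11001000 → 2-byte char #3 = C8 87.
Offset 7: leading byte 0xF0 = 11110000 → 4-byte char #4 = F0 96 B3 AF.
Offset 11: leading byte 0xEA = 11101010 → 3-byte char #5 = EA 9C 90.
Offset 14: leading byte 0xF1 = 11110001 → 4-byte char #6 = F1 92 B9 86.
Offset 18: leading byte 0xF2 = 11110010 → 4-byte char #7 = F2 92 92 82.
Leading byte 0xF2 = 11110010 matches 11110xxx → 4-byte sequence.
Byte 1: 0xF2 = 11110010, payload 010 (3 bits).
Byte 2: 0x92 = 10010010 (10xxxxxx ✓), payload 010010.
Byte 3: 0x92 = 10010010 (10xxxxxx ✓), payload 010010.
Byte 4: 0x82 = 10000010 (10xxxxxx ✓), payload 000010.
Concatenate: 010010010010010000010 = 0x92482 (21 bits → U+92482).

U+92482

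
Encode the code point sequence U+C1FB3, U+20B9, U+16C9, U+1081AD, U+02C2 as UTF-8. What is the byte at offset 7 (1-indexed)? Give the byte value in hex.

1-indexed offset 7 is 0-indexed offset 6.
U+C1FB3 → 4-byte form F3 81 BE B3 at offsets 0–3.
U+20B9 → 3-byte form E2 82 B9 at offsets 4–6.
Offset 6 falls in char 2's range; it's byte 3 of E2 82 B9 = 0xB9.

0xB9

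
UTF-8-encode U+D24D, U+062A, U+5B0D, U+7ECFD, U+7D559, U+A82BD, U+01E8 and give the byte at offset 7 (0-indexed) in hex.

0x8D

U+D24D → 3-byte form ED 89 8D at offsets 0–2.
U+062A → 2-byte form D8 AA at offsets 3–4.
U+5B0D → 3-byte form E5 AC 8D at offsets 5–7.
Offset 7 falls in char 3's range; it's byte 3 of E5 AC 8D = 0x8D.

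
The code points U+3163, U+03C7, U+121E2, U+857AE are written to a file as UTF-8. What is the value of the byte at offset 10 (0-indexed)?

U+3163 → 3-byte form E3 85 A3 at offsets 0–2.
U+03C7 → 2-byte form CF 87 at offsets 3–4.
U+121E2 → 4-byte form F0 92 87 A2 at offsets 5–8.
U+857AE → 4-byte form F2 85 9E AE at offsets 9–12.
Offset 10 falls in char 4's range; it's byte 2 of F2 85 9E AE = 0x85.

0x85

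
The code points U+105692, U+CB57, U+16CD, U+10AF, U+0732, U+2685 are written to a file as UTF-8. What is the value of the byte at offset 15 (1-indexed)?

1-indexed offset 15 is 0-indexed offset 14.
U+105692 → 4-byte form F4 85 9A 92 at offsets 0–3.
U+CB57 → 3-byte form EC AD 97 at offsets 4–6.
U+16CD → 3-byte form E1 9B 8D at offsets 7–9.
U+10AF → 3-byte form E1 82 AF at offsets 10–12.
U+0732 → 2-byte form DC B2 at offsets 13–14.
Offset 14 falls in char 5's range; it's byte 2 of DC B2 = 0xB2.

0xB2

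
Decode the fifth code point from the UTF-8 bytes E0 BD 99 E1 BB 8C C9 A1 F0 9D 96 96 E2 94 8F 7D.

Offset 0: leading byte 0xE0 = 11100000 → 3-byte char #1 = E0 BD 99.
Offset 3: leading byte 0xE1 = 11100001 → 3-byte char #2 = E1 BB 8C.
Offset 6: leading byte 0xC9 = 11001001 → 2-byte char #3 = C9 A1.
Offset 8: leading byte 0xF0 = 11110000 → 4-byte char #4 = F0 9D 96 96.
Offset 12: leading byte 0xE2 = 11100010 → 3-byte char #5 = E2 94 8F.
Leading byte 0xE2 = 11100010 matches 1110xxxx → 3-byte sequence.
Byte 1: 0xE2 = 11100010, payload 0010 (4 bits).
Byte 2: 0x94 = 10010100 (10xxxxxx ✓), payload 010100.
Byte 3: 0x8F = 10001111 (10xxxxxx ✓), payload 001111.
Concatenate: 0010010100001111 = 0x250F (16 bits → U+250F).

U+250F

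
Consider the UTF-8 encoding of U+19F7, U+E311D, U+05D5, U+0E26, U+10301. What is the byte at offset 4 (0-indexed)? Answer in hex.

0xA3

U+19F7 → 3-byte form E1 A7 B7 at offsets 0–2.
U+E311D → 4-byte form F3 A3 84 9D at offsets 3–6.
Offset 4 falls in char 2's range; it's byte 2 of F3 A3 84 9D = 0xA3.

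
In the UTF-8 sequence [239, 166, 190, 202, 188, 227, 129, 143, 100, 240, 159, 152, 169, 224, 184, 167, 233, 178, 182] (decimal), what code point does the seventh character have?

Offset 0: leading byte 0xEF = 11101111 → 3-byte char #1 = EF A6 BE.
Offset 3: leading byte 0xCA = 11001010 → 2-byte char #2 = CA BC.
Offset 5: leading byte 0xE3 = 11100011 → 3-byte char #3 = E3 81 8F.
Offset 8: leading byte 0x64 = 01100100 → 1-byte char #4 = 64.
Offset 9: leading byte 0xF0 = 11110000 → 4-byte char #5 = F0 9F 98 A9.
Offset 13: leading byte 0xE0 = 11100000 → 3-byte char #6 = E0 B8 A7.
Offset 16: leading byte 0xE9 = 11101001 → 3-byte char #7 = E9 B2 B6.
Leading byte 0xE9 = 11101001 matches 1110xxxx → 3-byte sequence.
Byte 1: 0xE9 = 11101001, payload 1001 (4 bits).
Byte 2: 0xB2 = 10110010 (10xxxxxx ✓), payload 110010.
Byte 3: 0xB6 = 10110110 (10xxxxxx ✓), payload 110110.
Concatenate: 1001110010110110 = 0x9CB6 (16 bits → U+9CB6).

U+9CB6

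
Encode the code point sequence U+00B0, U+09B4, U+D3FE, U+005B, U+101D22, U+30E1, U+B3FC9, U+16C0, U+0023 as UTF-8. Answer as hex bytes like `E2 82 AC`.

C2 B0 E0 A6 B4 ED 8F BE 5B F4 81 B4 A2 E3 83 A1 F2 B3 BF 89 E1 9B 80 23

U+00B0: 2-byte form → C2 B0.
U+09B4: 3-byte form → E0 A6 B4.
U+D3FE: 3-byte form → ED 8F BE.
U+005B: 1-byte form → 5B.
U+101D22: 4-byte form → F4 81 B4 A2.
U+30E1: 3-byte form → E3 83 A1.
U+B3FC9: 4-byte form → F2 B3 BF 89.
U+16C0: 3-byte form → E1 9B 80.
U+0023: 1-byte form → 23.
Concatenated (24 bytes): C2 B0 E0 A6 B4 ED 8F BE 5B F4 81 B4 A2 E3 83 A1 F2 B3 BF 89 E1 9B 80 23.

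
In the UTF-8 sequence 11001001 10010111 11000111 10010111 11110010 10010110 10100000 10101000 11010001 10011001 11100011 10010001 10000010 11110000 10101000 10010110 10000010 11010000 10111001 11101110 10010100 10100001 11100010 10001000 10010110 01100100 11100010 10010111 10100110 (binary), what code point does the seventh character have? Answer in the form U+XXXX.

Offset 0: leading byte 0xC9 = 11001001 → 2-byte char #1 = C9 97.
Offset 2: leading byte 0xC7 = 11000111 → 2-byte char #2 = C7 97.
Offset 4: leading byte 0xF2 = 11110010 → 4-byte char #3 = F2 96 A0 A8.
Offset 8: leading byte 0xD1 = 11010001 → 2-byte char #4 = D1 99.
Offset 10: leading byte 0xE3 = 11100011 → 3-byte char #5 = E3 91 82.
Offset 13: leading byte 0xF0 = 11110000 → 4-byte char #6 = F0 A8 96 82.
Offset 17: leading byte 0xD0 = 11010000 → 2-byte char #7 = D0 B9.
Leading byte 0xD0 = 11010000 matches 110xxxxx → 2-byte sequence.
Byte 1: 0xD0 = 11010000, payload 10000 (5 bits).
Byte 2: 0xB9 = 10111001 (10xxxxxx ✓), payload 111001.
Concatenate: 10000111001 = 0x439 (11 bits → U+0439).

U+0439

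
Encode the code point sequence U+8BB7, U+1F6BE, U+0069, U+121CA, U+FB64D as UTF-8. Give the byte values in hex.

E8 AE B7 F0 9F 9A BE 69 F0 92 87 8A F3 BB 99 8D

U+8BB7: 3-byte form → E8 AE B7.
U+1F6BE: 4-byte form → F0 9F 9A BE.
U+0069: 1-byte form → 69.
U+121CA: 4-byte form → F0 92 87 8A.
U+FB64D: 4-byte form → F3 BB 99 8D.
Concatenated (16 bytes): E8 AE B7 F0 9F 9A BE 69 F0 92 87 8A F3 BB 99 8D.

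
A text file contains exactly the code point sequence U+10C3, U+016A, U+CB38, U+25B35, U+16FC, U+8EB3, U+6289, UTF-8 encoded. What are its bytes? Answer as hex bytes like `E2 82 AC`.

U+10C3: 3-byte form → E1 83 83.
U+016A: 2-byte form → C5 AA.
U+CB38: 3-byte form → EC AC B8.
U+25B35: 4-byte form → F0 A5 AC B5.
U+16FC: 3-byte form → E1 9B BC.
U+8EB3: 3-byte form → E8 BA B3.
U+6289: 3-byte form → E6 8A 89.
Concatenated (21 bytes): E1 83 83 C5 AA EC AC B8 F0 A5 AC B5 E1 9B BC E8 BA B3 E6 8A 89.

E1 83 83 C5 AA EC AC B8 F0 A5 AC B5 E1 9B BC E8 BA B3 E6 8A 89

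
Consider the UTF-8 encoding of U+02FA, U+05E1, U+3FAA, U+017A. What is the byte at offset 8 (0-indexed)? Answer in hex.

0xBA

U+02FA → 2-byte form CB BA at offsets 0–1.
U+05E1 → 2-byte form D7 A1 at offsets 2–3.
U+3FAA → 3-byte form E3 BE AA at offsets 4–6.
U+017A → 2-byte form C5 BA at offsets 7–8.
Offset 8 falls in char 4's range; it's byte 2 of C5 BA = 0xBA.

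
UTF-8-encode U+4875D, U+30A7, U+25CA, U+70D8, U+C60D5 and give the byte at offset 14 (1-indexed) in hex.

1-indexed offset 14 is 0-indexed offset 13.
U+4875D → 4-byte form F1 88 9D 9D at offsets 0–3.
U+30A7 → 3-byte form E3 82 A7 at offsets 4–6.
U+25CA → 3-byte form E2 97 8A at offsets 7–9.
U+70D8 → 3-byte form E7 83 98 at offsets 10–12.
U+C60D5 → 4-byte form F3 86 83 95 at offsets 13–16.
Offset 13 falls in char 5's range; it's byte 1 of F3 86 83 95 = 0xF3.

0xF3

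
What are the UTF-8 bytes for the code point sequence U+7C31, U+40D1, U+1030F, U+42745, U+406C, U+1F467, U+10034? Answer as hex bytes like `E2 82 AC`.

E7 B0 B1 E4 83 91 F0 90 8C 8F F1 82 9D 85 E4 81 AC F0 9F 91 A7 F0 90 80 B4

U+7C31: 3-byte form → E7 B0 B1.
U+40D1: 3-byte form → E4 83 91.
U+1030F: 4-byte form → F0 90 8C 8F.
U+42745: 4-byte form → F1 82 9D 85.
U+406C: 3-byte form → E4 81 AC.
U+1F467: 4-byte form → F0 9F 91 A7.
U+10034: 4-byte form → F0 90 80 B4.
Concatenated (25 bytes): E7 B0 B1 E4 83 91 F0 90 8C 8F F1 82 9D 85 E4 81 AC F0 9F 91 A7 F0 90 80 B4.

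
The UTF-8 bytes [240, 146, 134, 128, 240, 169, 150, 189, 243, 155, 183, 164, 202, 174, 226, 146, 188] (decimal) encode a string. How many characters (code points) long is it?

Byte at offset 0: 0xF0 = 11110000 → 4-byte char (#1). Advance 4.
Byte at offset 4: 0xF0 = 11110000 → 4-byte char (#2). Advance 4.
Byte at offset 8: 0xF3 = 11110011 → 4-byte char (#3). Advance 4.
Byte at offset 12: 0xCA = 11001010 → 2-byte char (#4). Advance 2.
Byte at offset 14: 0xE2 = 11100010 → 3-byte char (#5). Advance 3.
Reached end at offset 17 after 5 code points.

5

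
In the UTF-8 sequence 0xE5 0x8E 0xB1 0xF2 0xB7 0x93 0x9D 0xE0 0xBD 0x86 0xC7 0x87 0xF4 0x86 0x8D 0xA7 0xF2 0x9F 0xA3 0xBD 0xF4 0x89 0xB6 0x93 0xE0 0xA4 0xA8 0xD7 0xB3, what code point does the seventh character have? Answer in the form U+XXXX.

Offset 0: leading byte 0xE5 = 11100101 → 3-byte char #1 = E5 8E B1.
Offset 3: leading byte 0xF2 = 11110010 → 4-byte char #2 = F2 B7 93 9D.
Offset 7: leading byte 0xE0 = 11100000 → 3-byte char #3 = E0 BD 86.
Offset 10: leading byte 0xC7 = 11000111 → 2-byte char #4 = C7 87.
Offset 12: leading byte 0xF4 = 11110100 → 4-byte char #5 = F4 86 8D A7.
Offset 16: leading byte 0xF2 = 11110010 → 4-byte char #6 = F2 9F A3 BD.
Offset 20: leading byte 0xF4 = 11110100 → 4-byte char #7 = F4 89 B6 93.
Leading byte 0xF4 = 11110100 matches 11110xxx → 4-byte sequence.
Byte 1: 0xF4 = 11110100, payload 100 (3 bits).
Byte 2: 0x89 = 10001001 (10xxxxxx ✓), payload 001001.
Byte 3: 0xB6 = 10110110 (10xxxxxx ✓), payload 110110.
Byte 4: 0x93 = 10010011 (10xxxxxx ✓), payload 010011.
Concatenate: 100001001110110010011 = 0x109D93 (21 bits → U+109D93).

U+109D93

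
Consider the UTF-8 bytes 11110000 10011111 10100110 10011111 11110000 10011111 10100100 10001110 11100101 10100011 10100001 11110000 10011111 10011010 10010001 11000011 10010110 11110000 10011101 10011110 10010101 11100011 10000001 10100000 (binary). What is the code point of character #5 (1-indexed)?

U+00D6

Offset 0: leading byte 0xF0 = 11110000 → 4-byte char #1 = F0 9F A6 9F.
Offset 4: leading byte 0xF0 = 11110000 → 4-byte char #2 = F0 9F A4 8E.
Offset 8: leading byte 0xE5 = 11100101 → 3-byte char #3 = E5 A3 A1.
Offset 11: leading byte 0xF0 = 11110000 → 4-byte char #4 = F0 9F 9A 91.
Offset 15: leading byte 0xC3 = 11000011 → 2-byte char #5 = C3 96.
Leading byte 0xC3 = 11000011 matches 110xxxxx → 2-byte sequence.
Byte 1: 0xC3 = 11000011, payload 00011 (5 bits).
Byte 2: 0x96 = 10010110 (10xxxxxx ✓), payload 010110.
Concatenate: 00011010110 = 0xD6 (11 bits → U+00D6).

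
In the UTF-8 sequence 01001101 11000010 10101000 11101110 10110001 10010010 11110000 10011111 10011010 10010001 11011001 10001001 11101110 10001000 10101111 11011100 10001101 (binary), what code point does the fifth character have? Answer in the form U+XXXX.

U+0649

Offset 0: leading byte 0x4D = 01001101 → 1-byte char #1 = 4D.
Offset 1: leading byte 0xC2 = 11000010 → 2-byte char #2 = C2 A8.
Offset 3: leading byte 0xEE = 11101110 → 3-byte char #3 = EE B1 92.
Offset 6: leading byte 0xF0 = 11110000 → 4-byte char #4 = F0 9F 9A 91.
Offset 10: leading byte 0xD9 = 11011001 → 2-byte char #5 = D9 89.
Leading byte 0xD9 = 11011001 matches 110xxxxx → 2-byte sequence.
Byte 1: 0xD9 = 11011001, payload 11001 (5 bits).
Byte 2: 0x89 = 10001001 (10xxxxxx ✓), payload 001001.
Concatenate: 11001001001 = 0x649 (11 bits → U+0649).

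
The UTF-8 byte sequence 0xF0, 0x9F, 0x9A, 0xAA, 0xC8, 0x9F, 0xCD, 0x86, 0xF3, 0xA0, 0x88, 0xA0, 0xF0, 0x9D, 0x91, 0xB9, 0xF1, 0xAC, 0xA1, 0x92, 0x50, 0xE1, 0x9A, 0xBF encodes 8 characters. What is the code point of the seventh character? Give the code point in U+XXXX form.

U+0050

Offset 0: leading byte 0xF0 = 11110000 → 4-byte char #1 = F0 9F 9A AA.
Offset 4: leading byte 0xC8 = 11001000 → 2-byte char #2 = C8 9F.
Offset 6: leading byte 0xCD = 11001101 → 2-byte char #3 = CD 86.
Offset 8: leading byte 0xF3 = 11110011 → 4-byte char #4 = F3 A0 88 A0.
Offset 12: leading byte 0xF0 = 11110000 → 4-byte char #5 = F0 9D 91 B9.
Offset 16: leading byte 0xF1 = 11110001 → 4-byte char #6 = F1 AC A1 92.
Offset 20: leading byte 0x50 = 01010000 → 1-byte char #7 = 50.
Leading byte 0x50 = 01010000 matches 0xxxxxxx → 1-byte sequence.
Byte 1: 0x50 = 01010000, payload 1010000 (7 bits).
Concatenate: 1010000 = 0x50 (7 bits → U+0050).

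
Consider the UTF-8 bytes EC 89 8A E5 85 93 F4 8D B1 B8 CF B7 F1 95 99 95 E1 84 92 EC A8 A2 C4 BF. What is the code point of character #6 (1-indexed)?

Offset 0: leading byte 0xEC = 11101100 → 3-byte char #1 = EC 89 8A.
Offset 3: leading byte 0xE5 = 11100101 → 3-byte char #2 = E5 85 93.
Offset 6: leading byte 0xF4 = 11110100 → 4-byte char #3 = F4 8D B1 B8.
Offset 10: leading byte 0xCF = 11001111 → 2-byte char #4 = CF B7.
Offset 12: leading byte 0xF1 = 11110001 → 4-byte char #5 = F1 95 99 95.
Offset 16: leading byte 0xE1 = 11100001 → 3-byte char #6 = E1 84 92.
Leading byte 0xE1 = 11100001 matches 1110xxxx → 3-byte sequence.
Byte 1: 0xE1 = 11100001, payload 0001 (4 bits).
Byte 2: 0x84 = 10000100 (10xxxxxx ✓), payload 000100.
Byte 3: 0x92 = 10010010 (10xxxxxx ✓), payload 010010.
Concatenate: 0001000100010010 = 0x1112 (16 bits → U+1112).

U+1112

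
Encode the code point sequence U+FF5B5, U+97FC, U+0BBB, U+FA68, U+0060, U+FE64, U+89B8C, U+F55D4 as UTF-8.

U+FF5B5: 4-byte form → F3 BF 96 B5.
U+97FC: 3-byte form → E9 9F BC.
U+0BBB: 3-byte form → E0 AE BB.
U+FA68: 3-byte form → EF A9 A8.
U+0060: 1-byte form → 60.
U+FE64: 3-byte form → EF B9 A4.
U+89B8C: 4-byte form → F2 89 AE 8C.
U+F55D4: 4-byte form → F3 B5 97 94.
Concatenated (25 bytes): F3 BF 96 B5 E9 9F BC E0 AE BB EF A9 A8 60 EF B9 A4 F2 89 AE 8C F3 B5 97 94.

F3 BF 96 B5 E9 9F BC E0 AE BB EF A9 A8 60 EF B9 A4 F2 89 AE 8C F3 B5 97 94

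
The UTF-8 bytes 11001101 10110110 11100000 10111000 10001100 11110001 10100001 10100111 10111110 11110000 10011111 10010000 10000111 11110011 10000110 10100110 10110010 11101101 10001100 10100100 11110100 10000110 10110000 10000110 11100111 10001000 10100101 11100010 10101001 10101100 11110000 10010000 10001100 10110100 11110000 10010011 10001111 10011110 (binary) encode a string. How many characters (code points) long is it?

11

Byte at offset 0: 0xCD = 11001101 → 2-byte char (#1). Advance 2.
Byte at offset 2: 0xE0 = 11100000 → 3-byte char (#2). Advance 3.
Byte at offset 5: 0xF1 = 11110001 → 4-byte char (#3). Advance 4.
Byte at offset 9: 0xF0 = 11110000 → 4-byte char (#4). Advance 4.
Byte at offset 13: 0xF3 = 11110011 → 4-byte char (#5). Advance 4.
Byte at offset 17: 0xED = 11101101 → 3-byte char (#6). Advance 3.
Byte at offset 20: 0xF4 = 11110100 → 4-byte char (#7). Advance 4.
Byte at offset 24: 0xE7 = 11100111 → 3-byte char (#8). Advance 3.
Byte at offset 27: 0xE2 = 11100010 → 3-byte char (#9). Advance 3.
Byte at offset 30: 0xF0 = 11110000 → 4-byte char (#10). Advance 4.
Byte at offset 34: 0xF0 = 11110000 → 4-byte char (#11). Advance 4.
Reached end at offset 38 after 11 code points.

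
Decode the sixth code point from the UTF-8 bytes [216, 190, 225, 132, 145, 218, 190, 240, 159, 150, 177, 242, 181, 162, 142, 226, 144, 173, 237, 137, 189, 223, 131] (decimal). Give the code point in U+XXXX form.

U+242D

Offset 0: leading byte 0xD8 = 11011000 → 2-byte char #1 = D8 BE.
Offset 2: leading byte 0xE1 = 11100001 → 3-byte char #2 = E1 84 91.
Offset 5: leading byte 0xDA = 11011010 → 2-byte char #3 = DA BE.
Offset 7: leading byte 0xF0 = 11110000 → 4-byte char #4 = F0 9F 96 B1.
Offset 11: leading byte 0xF2 = 11110010 → 4-byte char #5 = F2 B5 A2 8E.
Offset 15: leading byte 0xE2 = 11100010 → 3-byte char #6 = E2 90 AD.
Leading byte 0xE2 = 11100010 matches 1110xxxx → 3-byte sequence.
Byte 1: 0xE2 = 11100010, payload 0010 (4 bits).
Byte 2: 0x90 = 10010000 (10xxxxxx ✓), payload 010000.
Byte 3: 0xAD = 10101101 (10xxxxxx ✓), payload 101101.
Concatenate: 0010010000101101 = 0x242D (16 bits → U+242D).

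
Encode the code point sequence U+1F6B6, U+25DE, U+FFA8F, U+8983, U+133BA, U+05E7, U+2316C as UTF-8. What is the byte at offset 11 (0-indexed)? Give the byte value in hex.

0xE8

U+1F6B6 → 4-byte form F0 9F 9A B6 at offsets 0–3.
U+25DE → 3-byte form E2 97 9E at offsets 4–6.
U+FFA8F → 4-byte form F3 BF AA 8F at offsets 7–10.
U+8983 → 3-byte form E8 A6 83 at offsets 11–13.
Offset 11 falls in char 4's range; it's byte 1 of E8 A6 83 = 0xE8.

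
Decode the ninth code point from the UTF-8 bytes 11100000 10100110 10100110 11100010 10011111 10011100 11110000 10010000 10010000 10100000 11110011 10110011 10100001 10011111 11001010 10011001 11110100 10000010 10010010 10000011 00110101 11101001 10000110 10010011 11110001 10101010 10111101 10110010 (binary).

U+6AF72

Offset 0: leading byte 0xE0 = 11100000 → 3-byte char #1 = E0 A6 A6.
Offset 3: leading byte 0xE2 = 11100010 → 3-byte char #2 = E2 9F 9C.
Offset 6: leading byte 0xF0 = 11110000 → 4-byte char #3 = F0 90 90 A0.
Offset 10: leading byte 0xF3 = 11110011 → 4-byte char #4 = F3 B3 A1 9F.
Offset 14: leading byte 0xCA = 11001010 → 2-byte char #5 = CA 99.
Offset 16: leading byte 0xF4 = 11110100 → 4-byte char #6 = F4 82 92 83.
Offset 20: leading byte 0x35 = 00110101 → 1-byte char #7 = 35.
Offset 21: leading byte 0xE9 = 11101001 → 3-byte char #8 = E9 86 93.
Offset 24: leading byte 0xF1 = 11110001 → 4-byte char #9 = F1 AA BD B2.
Leading byte 0xF1 = 11110001 matches 11110xxx → 4-byte sequence.
Byte 1: 0xF1 = 11110001, payload 001 (3 bits).
Byte 2: 0xAA = 10101010 (10xxxxxx ✓), payload 101010.
Byte 3: 0xBD = 10111101 (10xxxxxx ✓), payload 111101.
Byte 4: 0xB2 = 10110010 (10xxxxxx ✓), payload 110010.
Concatenate: 001101010111101110010 = 0x6AF72 (21 bits → U+6AF72).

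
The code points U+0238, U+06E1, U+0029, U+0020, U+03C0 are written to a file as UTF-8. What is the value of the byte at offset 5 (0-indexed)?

0x20

U+0238 → 2-byte form C8 B8 at offsets 0–1.
U+06E1 → 2-byte form DB A1 at offsets 2–3.
U+0029 → 1-byte form 29 at offsets 4–4.
U+0020 → 1-byte form 20 at offsets 5–5.
Offset 5 falls in char 4's range; it's byte 1 of 20 = 0x20.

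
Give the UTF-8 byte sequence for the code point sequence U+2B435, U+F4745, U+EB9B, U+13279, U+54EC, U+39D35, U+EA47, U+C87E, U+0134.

F0 AB 90 B5 F3 B4 9D 85 EE AE 9B F0 93 89 B9 E5 93 AC F0 B9 B4 B5 EE A9 87 EC A1 BE C4 B4

U+2B435: 4-byte form → F0 AB 90 B5.
U+F4745: 4-byte form → F3 B4 9D 85.
U+EB9B: 3-byte form → EE AE 9B.
U+13279: 4-byte form → F0 93 89 B9.
U+54EC: 3-byte form → E5 93 AC.
U+39D35: 4-byte form → F0 B9 B4 B5.
U+EA47: 3-byte form → EE A9 87.
U+C87E: 3-byte form → EC A1 BE.
U+0134: 2-byte form → C4 B4.
Concatenated (30 bytes): F0 AB 90 B5 F3 B4 9D 85 EE AE 9B F0 93 89 B9 E5 93 AC F0 B9 B4 B5 EE A9 87 EC A1 BE C4 B4.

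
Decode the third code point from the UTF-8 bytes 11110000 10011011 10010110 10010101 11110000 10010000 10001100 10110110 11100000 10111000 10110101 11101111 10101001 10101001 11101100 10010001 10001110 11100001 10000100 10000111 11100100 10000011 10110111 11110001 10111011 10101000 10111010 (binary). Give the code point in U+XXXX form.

U+0E35

Offset 0: leading byte 0xF0 = 11110000 → 4-byte char #1 = F0 9B 96 95.
Offset 4: leading byte 0xF0 = 11110000 → 4-byte char #2 = F0 90 8C B6.
Offset 8: leading byte 0xE0 = 11100000 → 3-byte char #3 = E0 B8 B5.
Leading byte 0xE0 = 11100000 matches 1110xxxx → 3-byte sequence.
Byte 1: 0xE0 = 11100000, payload 0000 (4 bits).
Byte 2: 0xB8 = 10111000 (10xxxxxx ✓), payload 111000.
Byte 3: 0xB5 = 10110101 (10xxxxxx ✓), payload 110101.
Concatenate: 0000111000110101 = 0xE35 (16 bits → U+0E35).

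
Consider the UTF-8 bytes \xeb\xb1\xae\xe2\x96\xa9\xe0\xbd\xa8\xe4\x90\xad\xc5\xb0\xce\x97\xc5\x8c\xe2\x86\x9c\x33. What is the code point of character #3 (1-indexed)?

U+0F68

Offset 0: leading byte 0xEB = 11101011 → 3-byte char #1 = EB B1 AE.
Offset 3: leading byte 0xE2 = 11100010 → 3-byte char #2 = E2 96 A9.
Offset 6: leading byte 0xE0 = 11100000 → 3-byte char #3 = E0 BD A8.
Leading byte 0xE0 = 11100000 matches 1110xxxx → 3-byte sequence.
Byte 1: 0xE0 = 11100000, payload 0000 (4 bits).
Byte 2: 0xBD = 10111101 (10xxxxxx ✓), payload 111101.
Byte 3: 0xA8 = 10101000 (10xxxxxx ✓), payload 101000.
Concatenate: 0000111101101000 = 0xF68 (16 bits → U+0F68).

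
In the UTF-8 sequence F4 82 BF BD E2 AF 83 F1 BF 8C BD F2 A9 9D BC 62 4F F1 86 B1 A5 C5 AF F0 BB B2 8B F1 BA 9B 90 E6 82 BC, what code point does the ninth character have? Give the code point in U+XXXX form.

Offset 0: leading byte 0xF4 = 11110100 → 4-byte char #1 = F4 82 BF BD.
Offset 4: leading byte 0xE2 = 11100010 → 3-byte char #2 = E2 AF 83.
Offset 7: leading byte 0xF1 = 11110001 → 4-byte char #3 = F1 BF 8C BD.
Offset 11: leading byte 0xF2 = 11110010 → 4-byte char #4 = F2 A9 9D BC.
Offset 15: leading byte 0x62 = 01100010 → 1-byte char #5 = 62.
Offset 16: leading byte 0x4F = 01001111 → 1-byte char #6 = 4F.
Offset 17: leading byte 0xF1 = 11110001 → 4-byte char #7 = F1 86 B1 A5.
Offset 21: leading byte 0xC5 = 11000101 → 2-byte char #8 = C5 AF.
Offset 23: leading byte 0xF0 = 11110000 → 4-byte char #9 = F0 BB B2 8B.
Leading byte 0xF0 = 11110000 matches 11110xxx → 4-byte sequence.
Byte 1: 0xF0 = 11110000, payload 000 (3 bits).
Byte 2: 0xBB = 10111011 (10xxxxxx ✓), payload 111011.
Byte 3: 0xB2 = 10110010 (10xxxxxx ✓), payload 110010.
Byte 4: 0x8B = 10001011 (10xxxxxx ✓), payload 001011.
Concatenate: 000111011110010001011 = 0x3BC8B (21 bits → U+3BC8B).

U+3BC8B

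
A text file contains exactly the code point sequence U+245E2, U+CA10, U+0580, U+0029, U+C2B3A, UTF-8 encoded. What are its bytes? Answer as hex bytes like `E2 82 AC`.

U+245E2: 4-byte form → F0 A4 97 A2.
U+CA10: 3-byte form → EC A8 90.
U+0580: 2-byte form → D6 80.
U+0029: 1-byte form → 29.
U+C2B3A: 4-byte form → F3 82 AC BA.
Concatenated (14 bytes): F0 A4 97 A2 EC A8 90 D6 80 29 F3 82 AC BA.

F0 A4 97 A2 EC A8 90 D6 80 29 F3 82 AC BA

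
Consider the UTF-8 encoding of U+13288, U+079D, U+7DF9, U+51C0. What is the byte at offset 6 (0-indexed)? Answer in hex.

U+13288 → 4-byte form F0 93 8A 88 at offsets 0–3.
U+079D → 2-byte form DE 9D at offsets 4–5.
U+7DF9 → 3-byte form E7 B7 B9 at offsets 6–8.
Offset 6 falls in char 3's range; it's byte 1 of E7 B7 B9 = 0xE7.

0xE7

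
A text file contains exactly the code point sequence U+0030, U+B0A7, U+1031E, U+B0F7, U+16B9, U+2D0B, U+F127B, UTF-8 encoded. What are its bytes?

U+0030: 1-byte form → 30.
U+B0A7: 3-byte form → EB 82 A7.
U+1031E: 4-byte form → F0 90 8C 9E.
U+B0F7: 3-byte form → EB 83 B7.
U+16B9: 3-byte form → E1 9A B9.
U+2D0B: 3-byte form → E2 B4 8B.
U+F127B: 4-byte form → F3 B1 89 BB.
Concatenated (21 bytes): 30 EB 82 A7 F0 90 8C 9E EB 83 B7 E1 9A B9 E2 B4 8B F3 B1 89 BB.

30 EB 82 A7 F0 90 8C 9E EB 83 B7 E1 9A B9 E2 B4 8B F3 B1 89 BB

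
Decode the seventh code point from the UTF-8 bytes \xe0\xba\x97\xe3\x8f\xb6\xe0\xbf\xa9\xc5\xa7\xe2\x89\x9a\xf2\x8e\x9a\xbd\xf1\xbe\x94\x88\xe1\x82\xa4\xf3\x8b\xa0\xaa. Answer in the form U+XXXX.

U+7E508

Offset 0: leading byte 0xE0 = 11100000 → 3-byte char #1 = E0 BA 97.
Offset 3: leading byte 0xE3 = 11100011 → 3-byte char #2 = E3 8F B6.
Offset 6: leading byte 0xE0 = 11100000 → 3-byte char #3 = E0 BF A9.
Offset 9: leading byte 0xC5 = 11000101 → 2-byte char #4 = C5 A7.
Offset 11: leading byte 0xE2 = 11100010 → 3-byte char #5 = E2 89 9A.
Offset 14: leading byte 0xF2 = 11110010 → 4-byte char #6 = F2 8E 9A BD.
Offset 18: leading byte 0xF1 = 11110001 → 4-byte char #7 = F1 BE 94 88.
Leading byte 0xF1 = 11110001 matches 11110xxx → 4-byte sequence.
Byte 1: 0xF1 = 11110001, payload 001 (3 bits).
Byte 2: 0xBE = 10111110 (10xxxxxx ✓), payload 111110.
Byte 3: 0x94 = 10010100 (10xxxxxx ✓), payload 010100.
Byte 4: 0x88 = 10001000 (10xxxxxx ✓), payload 001000.
Concatenate: 001111110010100001000 = 0x7E508 (21 bits → U+7E508).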